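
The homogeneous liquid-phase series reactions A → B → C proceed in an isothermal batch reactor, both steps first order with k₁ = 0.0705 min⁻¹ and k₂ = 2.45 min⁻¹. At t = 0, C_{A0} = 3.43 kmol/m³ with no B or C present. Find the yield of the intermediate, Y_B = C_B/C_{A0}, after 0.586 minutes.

The intermediate concentration in a first-order A→B→C sequence is C_B = k₁C_{A0}(e^(−k₁t) − e^(−k₂t))/(k₂−k₁).
e^(−k₁t) = e^(−0.0705×0.586) = e^(−0.04131) = 0.9595; e^(−k₂t) = e^(−1.436) = 0.2379.
C_B = 0.0705×3.43/(2.45−0.0705) × (0.9595−0.2379) = 0.1016×0.7216 = 0.07333 kmol/m³.
Y_B = C_B/C_{A0} = 0.07333/3.43 = 0.0214.

0.0214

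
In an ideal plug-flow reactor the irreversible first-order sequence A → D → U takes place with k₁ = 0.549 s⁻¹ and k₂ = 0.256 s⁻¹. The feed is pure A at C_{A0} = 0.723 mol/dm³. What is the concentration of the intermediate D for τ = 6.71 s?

0.209 mol/dm³

The intermediate concentration in a first-order A→B→C sequence is C_D = k₁C_{A0}(e^(−k₁τ) − e^(−k₂τ))/(k₂−k₁).
e^(−k₁τ) = e^(−0.549×6.71) = e^(−3.684) = 0.02513; e^(−k₂τ) = e^(−1.718) = 0.1795.
C_D = 0.549×0.723/(0.256−0.549) × (0.02513−0.1795) = (-1.355)×(-0.1543) = 0.2091 mol/dm³.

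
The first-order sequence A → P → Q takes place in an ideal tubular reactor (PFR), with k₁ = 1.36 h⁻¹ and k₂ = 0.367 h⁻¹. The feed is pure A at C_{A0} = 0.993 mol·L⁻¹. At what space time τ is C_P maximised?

1.32 h

Setting dC_P/dτ = 0 gives τ_opt = ln(k₂/k₁)/(k₂−k₁).
= ln(0.367/1.36)/(0.367−1.36) = ln(0.2699)/-0.9930 = -1.310/-0.9930 = 1.32 h.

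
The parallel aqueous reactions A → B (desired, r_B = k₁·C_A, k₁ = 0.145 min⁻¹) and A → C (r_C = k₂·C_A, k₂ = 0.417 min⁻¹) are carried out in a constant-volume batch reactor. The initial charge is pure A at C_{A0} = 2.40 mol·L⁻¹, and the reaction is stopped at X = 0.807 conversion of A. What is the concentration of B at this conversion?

0.500 mol·L⁻¹

C_A = C_{A0}(1−X) = 0.4632 mol·L⁻¹.
Both paths are first order in A, so the instantaneous fraction to B is constant: dC_B/d(−C_A) = k₁/(k₁+k₂) = 0.2580.
C_B = 0.2580·(C_{A0}−C_A) = 0.2580×1.937 = 0.500 mol·L⁻¹.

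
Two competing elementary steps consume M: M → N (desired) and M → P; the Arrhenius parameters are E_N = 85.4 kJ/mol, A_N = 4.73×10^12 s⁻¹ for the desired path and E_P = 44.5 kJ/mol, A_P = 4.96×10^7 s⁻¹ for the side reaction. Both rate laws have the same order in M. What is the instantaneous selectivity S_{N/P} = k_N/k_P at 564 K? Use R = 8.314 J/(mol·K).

With equal orders, S_{N/P} = k_N/k_P = (A_N/A_P)·exp[(E_P−E_N)/(RT)].
(E_P−E_N)/(RT) = (44.5−85.4)×10³/(8.314×564) = -40900/4689 = -8.722.
k_N/k_P = (4.73×10^12/4.96×10^7)·exp(-8.722) = 95363 × 1.629×10^-4 = 15.5.

15.5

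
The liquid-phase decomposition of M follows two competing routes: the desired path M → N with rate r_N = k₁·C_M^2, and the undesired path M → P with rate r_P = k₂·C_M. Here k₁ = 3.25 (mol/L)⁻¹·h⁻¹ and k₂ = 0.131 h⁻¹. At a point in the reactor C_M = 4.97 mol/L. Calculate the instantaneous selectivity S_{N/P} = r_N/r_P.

S_{N/P} = r_N/r_P = (k₁·C_M^2)/(k₂·C_M) = (k₁/k₂)·C_M.
= (3.25×4.970^2) / (0.131×4.970) = 80.28/0.6511 = 123.

123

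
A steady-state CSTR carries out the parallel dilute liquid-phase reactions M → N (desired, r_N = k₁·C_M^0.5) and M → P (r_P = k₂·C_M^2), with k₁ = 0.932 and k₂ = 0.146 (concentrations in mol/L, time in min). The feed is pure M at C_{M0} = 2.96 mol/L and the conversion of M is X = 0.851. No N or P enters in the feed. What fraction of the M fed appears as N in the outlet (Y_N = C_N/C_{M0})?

0.814

Exit C_M = C_{M0}(1−X) = 2.96×0.149 = 0.4410 mol/L.
In a CSTR the entire volume is at exit conditions, so r_N = 0.932×0.4410^0.5 = 0.6189 and r_P = 0.146×0.4410^2 = 0.02840.
Fraction of consumed M going to N: r_N/(r_N+r_P) = 0.9561.
C_N = 0.9561·C_{M0}·X = 0.9561×2.96×0.851 = 2.41 mol/L; Y_N = C_N/C_{M0} = 0.814.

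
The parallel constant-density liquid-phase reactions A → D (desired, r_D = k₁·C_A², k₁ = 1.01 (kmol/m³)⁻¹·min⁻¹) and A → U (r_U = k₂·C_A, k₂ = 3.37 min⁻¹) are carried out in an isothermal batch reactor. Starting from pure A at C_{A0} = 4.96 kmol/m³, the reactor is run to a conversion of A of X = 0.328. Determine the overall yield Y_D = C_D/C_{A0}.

0.181

C_A = C_{A0}(1−X) = 3.333 kmol/m³.
Along a PFR/batch, dC_U/dC_A = −r_U/(r_D+r_U) = −k₂/(k₂+k₁·C_A).
Integrating from C_{A0} to C_A: C_U = (3.37/1.01)·ln[(3.37+1.01·4.96)/(3.37+1.01·3.33)] = 3.337·ln(8.380/6.736) = 0.7283 kmol/m³.
Then C_D = (C_{A0}−C_A) − C_U = 1.627 − 0.7283 = 0.8986 kmol/m³.
Y_D = C_D/C_{A0} = 0.8986/4.96 = 0.181.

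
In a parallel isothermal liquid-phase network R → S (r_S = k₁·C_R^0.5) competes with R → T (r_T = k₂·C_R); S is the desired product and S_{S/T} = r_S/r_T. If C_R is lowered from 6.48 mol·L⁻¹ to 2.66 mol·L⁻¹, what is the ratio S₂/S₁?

S_{S/T} = (k₁/k₂)·C_R^-0.5, so S₂/S₁ = (C_{R,2}/C_{R,1})^-0.5.
= (2.66/6.48)^(-0.5) = (0.4105)^(-0.5) = 1.56.
Selectivity toward S rises as C_R falls — low-concentration operation is favoured.

1.56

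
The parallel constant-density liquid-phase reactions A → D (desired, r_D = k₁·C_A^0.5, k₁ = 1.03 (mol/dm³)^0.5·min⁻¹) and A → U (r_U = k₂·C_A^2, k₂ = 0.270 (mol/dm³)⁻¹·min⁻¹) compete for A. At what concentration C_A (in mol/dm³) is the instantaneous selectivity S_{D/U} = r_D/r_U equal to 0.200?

7.14 mol/dm³

S_{D/U} = (k₁/k₂)·C_A^-1.5 ⇒ C_A = (S·k₂/k₁)^(1/(-1.5)).
= (0.200×0.270/1.03)^(-0.6667) = (0.05243)^(-0.6667) = 7.14 mol/dm³.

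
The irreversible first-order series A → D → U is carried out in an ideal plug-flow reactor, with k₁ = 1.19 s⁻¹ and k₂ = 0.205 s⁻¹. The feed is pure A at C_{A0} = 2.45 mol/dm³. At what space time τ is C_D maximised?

The intermediate peaks when r₁ = r₂, i.e. k₁e^(−k₁τ) = k₂e^(−k₂τ), giving τ_opt = ln(k₂/k₁)/(k₂−k₁).
= ln(0.205/1.19)/(0.205−1.19) = ln(0.1723)/-0.9850 = -1.759/-0.9850 = 1.79 s.

1.79 s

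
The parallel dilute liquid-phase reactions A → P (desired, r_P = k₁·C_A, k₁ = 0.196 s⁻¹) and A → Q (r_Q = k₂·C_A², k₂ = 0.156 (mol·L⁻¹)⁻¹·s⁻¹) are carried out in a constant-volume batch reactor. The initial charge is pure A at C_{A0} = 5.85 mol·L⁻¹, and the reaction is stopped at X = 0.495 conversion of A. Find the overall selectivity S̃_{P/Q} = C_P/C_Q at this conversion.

C_A = C_{A0}(1−X) = 2.954 mol·L⁻¹.
Along a PFR/batch, dC_P/dC_A = −r_P/(r_P+r_Q) = −k₁/(k₁+k₂·C_A).
Integrating from C_{A0} to C_A: C_P = (0.196/0.156)·ln[(0.196+0.156·5.85)/(0.196+0.156·2.95)] = 1.256·ln(1.109/0.6569) = 0.6576 mol·L⁻¹.
C_Q = (C_{A0}−C_A)−C_P = 2.238 mol·L⁻¹; S̃_{P/Q} = 0.6576/2.238 = 0.294.

0.294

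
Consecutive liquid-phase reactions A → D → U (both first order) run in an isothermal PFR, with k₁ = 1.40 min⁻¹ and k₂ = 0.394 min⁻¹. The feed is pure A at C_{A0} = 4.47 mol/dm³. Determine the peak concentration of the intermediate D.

Evaluating C_D at τ_opt = ln(k₂/k₁)/(k₂−k₁) gives C_{D,max}/C_{A0} = (k₁/k₂)^[k₂/(k₂−k₁)].
= (1.40/0.394)^(0.394/(0.394−1.40)) = (3.553)^(-0.3917) = 0.6086.
C_{D,max} = 0.6086×4.47 = 2.72 mol/dm³.

2.72 mol/dm³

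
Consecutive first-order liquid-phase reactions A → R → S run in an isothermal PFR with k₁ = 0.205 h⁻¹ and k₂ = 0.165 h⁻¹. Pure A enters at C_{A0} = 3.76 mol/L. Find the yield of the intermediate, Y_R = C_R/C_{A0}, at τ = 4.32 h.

Solving the coupled first-order balances gives C_R(τ) = [k₁/(k₂−k₁)]·C_{A0}·(e^(−k₁τ) − e^(−k₂τ)).
e^(−k₁τ) = e^(−0.205×4.32) = e^(−0.8856) = 0.4125; e^(−k₂τ) = e^(−0.7128) = 0.4903.
C_R = 0.205×3.76/(0.165−0.205) × (0.4125−0.4903) = (-19.27)×(-0.07780) = 1.499 mol/L.
Y_R = C_R/C_{A0} = 1.499/3.76 = 0.399.

0.399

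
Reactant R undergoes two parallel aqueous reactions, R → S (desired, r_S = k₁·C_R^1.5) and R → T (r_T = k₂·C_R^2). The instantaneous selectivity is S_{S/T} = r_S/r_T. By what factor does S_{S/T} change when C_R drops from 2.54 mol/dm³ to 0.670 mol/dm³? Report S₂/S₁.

1.95

S_{S/T} = (k₁/k₂)·C_R^-0.5, so S₂/S₁ = (C_{R,2}/C_{R,1})^-0.5.
= (0.670/2.54)^(-0.5) = (0.2638)^(-0.5) = 1.95.
Selectivity toward S rises as C_R falls — low-concentration operation is favoured.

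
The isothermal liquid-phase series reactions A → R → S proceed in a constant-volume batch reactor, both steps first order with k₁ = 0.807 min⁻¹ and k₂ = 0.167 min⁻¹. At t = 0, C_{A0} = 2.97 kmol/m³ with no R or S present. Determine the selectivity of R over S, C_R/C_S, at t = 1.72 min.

5.31

For first-order series with pure A initially, C_R(t) = k₁C_{A0}/(k₂−k₁)·(e^(−k₁t) − e^(−k₂t)).
e^(−k₁t) = e^(−0.807×1.72) = e^(−1.388) = 0.2496; e^(−k₂t) = e^(−0.2872) = 0.7503.
C_R = 0.807×2.97/(0.167−0.807) × (0.2496−0.7503) = (-3.745)×(-0.5008) = 1.875 kmol/m³.
C_A = C_{A0}e^(−k₁t) = 0.7412 kmol/m³, so C_S = C_{A0}−C_A−C_R = 0.3534 kmol/m³; C_R/C_S = 5.31.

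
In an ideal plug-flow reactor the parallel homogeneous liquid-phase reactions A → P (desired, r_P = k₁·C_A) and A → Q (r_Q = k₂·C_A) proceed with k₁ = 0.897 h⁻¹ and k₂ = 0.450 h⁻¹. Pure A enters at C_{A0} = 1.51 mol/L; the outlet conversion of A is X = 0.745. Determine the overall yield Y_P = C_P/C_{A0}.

C_A = C_{A0}(1−X) = 0.3851 mol/L.
Both paths are first order in A, so the instantaneous fraction to P is constant: dC_P/d(−C_A) = k₁/(k₁+k₂) = 0.6659.
C_P = 0.6659·(C_{A0}−C_A) = 0.6659×1.125 = 0.749 mol/L.
Y_P = C_P/C_{A0} = 0.7491/1.51 = 0.496.

0.496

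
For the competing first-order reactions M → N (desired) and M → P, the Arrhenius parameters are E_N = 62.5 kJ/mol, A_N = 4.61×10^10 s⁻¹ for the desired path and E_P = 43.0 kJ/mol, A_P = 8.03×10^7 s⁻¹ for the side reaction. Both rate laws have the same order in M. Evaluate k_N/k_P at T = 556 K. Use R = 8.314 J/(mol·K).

With equal orders, S_{N/P} = k_N/k_P = (A_N/A_P)·exp[(E_P−E_N)/(RT)].
(E_P−E_N)/(RT) = (43.0−62.5)×10³/(8.314×556) = -19500/4623 = -4.218.
k_N/k_P = (4.61×10^10/8.03×10^7)·exp(-4.218) = 574.1 × 0.01472 = 8.45.
Since E_N > E_P, raising the temperature improves selectivity toward N.

8.45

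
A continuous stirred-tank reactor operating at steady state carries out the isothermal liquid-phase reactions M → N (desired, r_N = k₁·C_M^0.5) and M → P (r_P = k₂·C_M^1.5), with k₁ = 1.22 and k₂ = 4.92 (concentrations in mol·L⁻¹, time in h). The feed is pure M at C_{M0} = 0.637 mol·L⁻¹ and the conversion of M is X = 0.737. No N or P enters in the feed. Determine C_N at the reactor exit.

Exit C_M = C_{M0}(1−X) = 0.637×0.263 = 0.1675 mol·L⁻¹.
Rates in a CSTR are evaluated at the outlet concentration: r_N = 1.22×0.1675^0.5 = 0.4994, r_P = 4.92×0.1675^1.5 = 0.3374.
Fraction of consumed M going to N: r_N/(r_N+r_P) = 0.5968.
C_N = 0.5968·C_{M0}·X = 0.5968×0.637×0.737 = 0.280 mol·L⁻¹.

0.280 mol·L⁻¹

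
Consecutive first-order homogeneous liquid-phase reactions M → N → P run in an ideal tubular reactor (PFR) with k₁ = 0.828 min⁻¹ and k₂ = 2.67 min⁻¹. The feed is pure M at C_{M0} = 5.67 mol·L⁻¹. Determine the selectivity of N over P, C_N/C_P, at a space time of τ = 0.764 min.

0.625

Solving the coupled first-order balances gives C_N(τ) = [k₁/(k₂−k₁)]·C_{M0}·(e^(−k₁τ) − e^(−k₂τ)).
e^(−k₁τ) = e^(−0.828×0.764) = e^(−0.6326) = 0.5312; e^(−k₂τ) = e^(−2.040) = 0.1300.
C_N = 0.828×5.67/(2.67−0.828) × (0.5312−0.1300) = 2.549×0.4012 = 1.022 mol·L⁻¹.
C_M = C_{M0}e^(−k₁τ) = 3.012 mol·L⁻¹, so C_P = C_{M0}−C_M−C_N = 1.636 mol·L⁻¹; C_N/C_P = 0.625.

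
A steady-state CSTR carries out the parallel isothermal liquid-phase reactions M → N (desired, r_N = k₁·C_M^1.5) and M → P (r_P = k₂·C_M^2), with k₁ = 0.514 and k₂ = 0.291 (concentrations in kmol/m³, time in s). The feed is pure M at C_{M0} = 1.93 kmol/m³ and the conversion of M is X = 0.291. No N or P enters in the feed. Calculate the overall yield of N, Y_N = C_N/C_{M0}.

0.175

Exit C_M = C_{M0}(1−X) = 1.93×0.709 = 1.368 kmol/m³.
A CSTR operates uniformly at the exit composition, giving r_N = 0.8228 and r_P = 0.5449 (each k·C_M^n at C_M = 1.368).
Fraction of consumed M going to N: r_N/(r_N+r_P) = 0.6016.
C_N = 0.6016·C_{M0}·X = 0.6016×1.93×0.291 = 0.338 kmol/m³; Y_N = C_N/C_{M0} = 0.175.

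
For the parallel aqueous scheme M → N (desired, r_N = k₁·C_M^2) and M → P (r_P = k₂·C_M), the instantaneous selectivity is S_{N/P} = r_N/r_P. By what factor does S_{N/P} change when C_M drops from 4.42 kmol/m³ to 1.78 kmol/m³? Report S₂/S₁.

S_{N/P} = (k₁/k₂)·C_M, so S₂/S₁ = (C_{M,2}/C_{M,1}).
= 1.78/4.42 = 0.403.

0.403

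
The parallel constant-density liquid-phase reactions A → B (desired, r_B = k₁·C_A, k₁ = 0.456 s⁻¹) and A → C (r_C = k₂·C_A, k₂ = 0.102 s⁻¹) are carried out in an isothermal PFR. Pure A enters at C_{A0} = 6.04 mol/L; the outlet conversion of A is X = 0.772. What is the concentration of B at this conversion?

3.81 mol/L

C_A = C_{A0}(1−X) = 1.377 mol/L.
Both paths are first order in A, so the instantaneous fraction to B is constant: dC_B/d(−C_A) = k₁/(k₁+k₂) = 0.8172.
C_B = 0.8172·(C_{A0}−C_A) = 0.8172×4.663 = 3.81 mol/L.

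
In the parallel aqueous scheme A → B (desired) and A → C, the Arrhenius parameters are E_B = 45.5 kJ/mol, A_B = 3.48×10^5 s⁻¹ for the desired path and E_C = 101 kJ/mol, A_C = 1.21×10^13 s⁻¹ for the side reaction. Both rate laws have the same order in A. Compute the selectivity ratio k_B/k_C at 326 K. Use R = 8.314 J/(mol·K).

22.5

With equal orders, S_{B/C} = k_B/k_C = (A_B/A_C)·exp[(E_C−E_B)/(RT)].
(E_C−E_B)/(RT) = (101−45.5)×10³/(8.314×326) = 55500/2710 = 20.48.
k_B/k_C = (3.48×10^5/1.21×10^13)·exp(20.48) = 2.876×10^-8 × 7.817×10^8 = 22.5.
Since E_B < E_C, lowering the temperature improves selectivity toward B.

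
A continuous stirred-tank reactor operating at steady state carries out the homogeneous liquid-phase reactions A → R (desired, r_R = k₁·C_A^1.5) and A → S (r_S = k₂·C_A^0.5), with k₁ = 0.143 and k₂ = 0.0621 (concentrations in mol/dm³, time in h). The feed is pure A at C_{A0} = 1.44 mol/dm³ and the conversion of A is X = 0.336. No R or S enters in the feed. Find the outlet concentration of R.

0.333 mol/dm³

Exit C_A = C_{A0}(1−X) = 1.44×0.664 = 0.9562 mol/dm³.
Rates in a CSTR are evaluated at the outlet concentration: r_R = 0.143×0.9562^1.5 = 0.1337, r_S = 0.0621×0.9562^0.5 = 0.06072.
Fraction of consumed A going to R: r_R/(r_R+r_S) = 0.6877.
C_R = 0.6877·C_{A0}·X = 0.6877×1.44×0.336 = 0.333 mol/dm³.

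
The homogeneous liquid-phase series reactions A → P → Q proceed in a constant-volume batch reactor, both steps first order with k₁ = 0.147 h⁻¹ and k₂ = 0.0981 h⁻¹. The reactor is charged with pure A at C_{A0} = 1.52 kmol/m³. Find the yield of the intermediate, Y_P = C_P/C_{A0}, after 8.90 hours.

The intermediate concentration in a first-order A→B→C sequence is C_P = k₁C_{A0}(e^(−k₁t) − e^(−k₂t))/(k₂−k₁).
e^(−k₁t) = e^(−0.147×8.90) = e^(−1.308) = 0.2703; e^(−k₂t) = e^(−0.8731) = 0.4177.
C_P = 0.147×1.52/(0.0981−0.147) × (0.2703−0.4177) = (-4.569)×(-0.1474) = 0.6734 kmol/m³.
Y_P = C_P/C_{A0} = 0.6734/1.52 = 0.443.

0.443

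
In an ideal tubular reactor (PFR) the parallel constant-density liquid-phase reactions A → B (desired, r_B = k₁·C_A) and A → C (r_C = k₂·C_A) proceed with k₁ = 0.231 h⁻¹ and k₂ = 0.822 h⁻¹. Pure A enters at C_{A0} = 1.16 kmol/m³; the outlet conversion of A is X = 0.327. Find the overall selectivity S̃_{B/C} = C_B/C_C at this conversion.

0.281

C_A = C_{A0}(1−X) = 0.7807 kmol/m³.
Both paths are first order in A, so the instantaneous fraction to B is constant: dC_B/d(−C_A) = k₁/(k₁+k₂) = 0.2194.
C_B = 0.2194·(C_{A0}−C_A) = 0.2194×0.3793 = 0.0832 kmol/m³.
C_C = (C_{A0}−C_A)−C_B = 0.2961 kmol/m³; S̃_{B/C} = 0.08321/0.2961 = 0.281.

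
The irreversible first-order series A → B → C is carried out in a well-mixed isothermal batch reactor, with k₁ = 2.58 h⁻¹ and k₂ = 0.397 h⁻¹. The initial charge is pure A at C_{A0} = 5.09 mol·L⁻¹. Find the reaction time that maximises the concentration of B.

Setting dC_B/dt = 0 gives t_opt = ln(k₂/k₁)/(k₂−k₁).
= ln(0.397/2.58)/(0.397−2.58) = ln(0.1539)/-2.183 = -1.872/-2.183 = 0.857 h.

0.857 h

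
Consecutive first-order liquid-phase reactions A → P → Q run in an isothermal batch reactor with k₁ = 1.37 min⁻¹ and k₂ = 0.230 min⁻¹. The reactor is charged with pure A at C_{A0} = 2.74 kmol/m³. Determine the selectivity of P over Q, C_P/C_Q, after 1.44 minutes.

4.21

For first-order series with pure A initially, C_P(t) = k₁C_{A0}/(k₂−k₁)·(e^(−k₁t) − e^(−k₂t)).
e^(−k₁t) = e^(−1.37×1.44) = e^(−1.973) = 0.1391; e^(−k₂t) = e^(−0.3312) = 0.7181.
C_P = 1.37×2.74/(0.230−1.37) × (0.1391−0.7181) = (-3.293)×(-0.5790) = 1.907 kmol/m³.
C_A = C_{A0}e^(−k₁t) = 0.3810 kmol/m³, so C_Q = C_{A0}−C_A−C_P = 0.4524 kmol/m³; C_P/C_Q = 4.21.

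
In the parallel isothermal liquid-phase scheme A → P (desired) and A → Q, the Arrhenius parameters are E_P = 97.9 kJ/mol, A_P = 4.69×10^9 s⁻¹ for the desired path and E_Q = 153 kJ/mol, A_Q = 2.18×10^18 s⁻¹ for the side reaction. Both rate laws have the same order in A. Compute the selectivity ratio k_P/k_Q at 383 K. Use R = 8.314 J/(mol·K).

With equal orders, S_{P/Q} = k_P/k_Q = (A_P/A_Q)·exp[(E_Q−E_P)/(RT)].
(E_Q−E_P)/(RT) = (153−97.9)×10³/(8.314×383) = 55100/3184 = 17.30.
k_P/k_Q = (4.69×10^9/2.18×10^18)·exp(17.30) = 2.151×10^-9 × 3.273×10^7 = 0.0704.
Since E_P < E_Q, lowering the temperature improves selectivity toward P.

0.0704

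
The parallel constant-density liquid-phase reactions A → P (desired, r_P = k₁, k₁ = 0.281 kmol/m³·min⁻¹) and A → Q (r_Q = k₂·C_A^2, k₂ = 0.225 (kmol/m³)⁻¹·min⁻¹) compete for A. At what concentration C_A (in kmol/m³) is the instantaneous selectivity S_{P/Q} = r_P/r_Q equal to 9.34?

0.366 kmol/m³

S_{P/Q} = (k₁/k₂)·C_A^-2 ⇒ C_A = (S·k₂/k₁)^(-0.5).
= (9.34×0.225/0.281)^(-0.5) = (7.479)^(-0.5) = 0.366 kmol/m³.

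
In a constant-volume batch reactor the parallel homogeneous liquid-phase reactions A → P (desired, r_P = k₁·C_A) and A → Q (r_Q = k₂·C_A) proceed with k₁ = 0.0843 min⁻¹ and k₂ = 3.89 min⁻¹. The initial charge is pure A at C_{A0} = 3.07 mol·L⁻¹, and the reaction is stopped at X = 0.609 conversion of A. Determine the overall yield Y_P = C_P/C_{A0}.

C_A = C_{A0}(1−X) = 1.200 mol·L⁻¹.
Both paths are first order in A, so the instantaneous fraction to P is constant: dC_P/d(−C_A) = k₁/(k₁+k₂) = 0.02121.
C_P = 0.02121·(C_{A0}−C_A) = 0.02121×1.870 = 0.0397 mol·L⁻¹.
Y_P = C_P/C_{A0} = 0.03966/3.07 = 0.0129.

0.0129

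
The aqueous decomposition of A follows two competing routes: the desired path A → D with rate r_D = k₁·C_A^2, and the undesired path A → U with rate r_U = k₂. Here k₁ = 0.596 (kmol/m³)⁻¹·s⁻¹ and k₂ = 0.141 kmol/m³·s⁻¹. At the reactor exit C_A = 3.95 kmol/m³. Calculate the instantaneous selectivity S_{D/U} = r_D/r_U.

S_{D/U} = r_D/r_U = (k₁·C_A^2)/(k₂) = (k₁/k₂)·C_A^2.
= (0.596×3.950^2) / (0.141) = 9.299/0.1410 = 66.0.
Since the desired path is higher order in A, keeping C_A high (PFR or concentrated feed) favours D.

66.0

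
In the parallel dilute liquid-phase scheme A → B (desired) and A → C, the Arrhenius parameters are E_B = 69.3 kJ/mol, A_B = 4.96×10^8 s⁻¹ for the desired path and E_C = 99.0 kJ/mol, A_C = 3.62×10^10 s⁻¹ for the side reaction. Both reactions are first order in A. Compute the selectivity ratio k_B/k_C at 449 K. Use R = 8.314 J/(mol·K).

Since both paths have the same order in A, the concentration cancels and S_{B/C} = k_B/k_C = (A_B/A_C)·exp[(E_C−E_B)/(RT)].
(E_C−E_B)/(RT) = (99.0−69.3)×10³/(8.314×449) = 29700/3733 = 7.956.
k_B/k_C = (4.96×10^8/3.62×10^10)·exp(7.956) = 0.01370 × 2853 = 39.1.
Since E_B < E_C, lowering the temperature improves selectivity toward B.

39.1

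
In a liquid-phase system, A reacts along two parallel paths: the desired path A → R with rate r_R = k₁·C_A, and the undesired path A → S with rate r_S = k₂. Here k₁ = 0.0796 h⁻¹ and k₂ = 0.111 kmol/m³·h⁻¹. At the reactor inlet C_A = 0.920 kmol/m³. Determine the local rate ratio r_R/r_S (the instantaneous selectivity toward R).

S_{R/S} = r_R/r_S = (k₁·C_A)/(k₂) = (k₁/k₂)·C_A.
= (0.0796×0.9200) / (0.111) = 0.07323/0.1110 = 0.660.

0.660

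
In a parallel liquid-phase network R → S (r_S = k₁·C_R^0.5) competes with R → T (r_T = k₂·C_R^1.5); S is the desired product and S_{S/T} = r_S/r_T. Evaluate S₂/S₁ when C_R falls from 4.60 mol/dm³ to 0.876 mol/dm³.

S_{S/T} = (k₁/k₂)·C_R⁻¹, so S₂/S₁ = (C_{R,2}/C_{R,1})⁻¹.
= 4.60/0.876 = 5.25.
Selectivity toward S rises as C_R falls — low-concentration operation is favoured.

5.25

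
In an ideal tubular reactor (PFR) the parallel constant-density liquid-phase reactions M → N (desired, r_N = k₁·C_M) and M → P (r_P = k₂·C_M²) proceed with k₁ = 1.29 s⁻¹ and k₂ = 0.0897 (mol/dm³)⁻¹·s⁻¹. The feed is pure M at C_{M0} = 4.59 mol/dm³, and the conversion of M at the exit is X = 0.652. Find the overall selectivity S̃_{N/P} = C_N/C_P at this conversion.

4.71

C_M = C_{M0}(1−X) = 1.597 mol/dm³.
Along a PFR/batch, dC_N/dC_M = −r_N/(r_N+r_P) = −k₁/(k₁+k₂·C_M).
Integrating from C_{M0} to C_M: C_N = (1.29/0.0897)·ln[(1.29+0.0897·4.59)/(1.29+0.0897·1.60)] = 14.38·ln(1.702/1.433) = 2.469 mol/dm³.
C_P = (C_{M0}−C_M)−C_N = 0.5238 mol/dm³; S̃_{N/P} = 2.469/0.5238 = 4.71.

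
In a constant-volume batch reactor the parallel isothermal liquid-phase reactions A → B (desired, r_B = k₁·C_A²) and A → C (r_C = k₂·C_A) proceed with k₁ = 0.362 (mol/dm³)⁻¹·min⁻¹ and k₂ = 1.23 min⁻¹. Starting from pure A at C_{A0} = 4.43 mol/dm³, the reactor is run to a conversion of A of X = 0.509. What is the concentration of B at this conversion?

C_A = C_{A0}(1−X) = 2.175 mol/dm³.
Along a PFR/batch, dC_C/dC_A = −r_C/(r_B+r_C) = −k₂/(k₂+k₁·C_A).
Integrating from C_{A0} to C_A: C_C = (1.23/0.362)·ln[(1.23+0.362·4.43)/(1.23+0.362·2.18)] = 3.398·ln(2.834/2.017) = 1.154 mol/dm³.
Then C_B = (C_{A0}−C_A) − C_C = 2.255 − 1.154 = 1.100 mol/dm³.

1.10 mol/dm³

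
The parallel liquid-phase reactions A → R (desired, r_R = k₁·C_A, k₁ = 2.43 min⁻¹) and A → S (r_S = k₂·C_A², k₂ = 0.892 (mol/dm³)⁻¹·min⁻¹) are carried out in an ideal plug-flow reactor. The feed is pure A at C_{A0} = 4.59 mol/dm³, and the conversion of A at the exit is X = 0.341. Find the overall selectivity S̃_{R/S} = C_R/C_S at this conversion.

C_A = C_{A0}(1−X) = 3.025 mol/dm³.
Along a PFR/batch, dC_R/dC_A = −r_R/(r_R+r_S) = −k₁/(k₁+k₂·C_A).
Integrating from C_{A0} to C_A: C_R = (2.43/0.892)·ln[(2.43+0.892·4.59)/(2.43+0.892·3.02)] = 2.724·ln(6.524/5.128) = 0.6560 mol/dm³.
C_S = (C_{A0}−C_A)−C_R = 0.9092 mol/dm³; S̃_{R/S} = 0.6560/0.9092 = 0.721.

0.721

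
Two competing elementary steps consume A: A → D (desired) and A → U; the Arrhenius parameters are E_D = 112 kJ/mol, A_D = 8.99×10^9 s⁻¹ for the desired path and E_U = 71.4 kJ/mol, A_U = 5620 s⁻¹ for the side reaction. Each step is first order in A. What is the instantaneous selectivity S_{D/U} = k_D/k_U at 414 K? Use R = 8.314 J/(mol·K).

12.1

With equal orders, S_{D/U} = k_D/k_U = (A_D/A_U)·exp[(E_U−E_D)/(RT)].
(E_U−E_D)/(RT) = (71.4−112)×10³/(8.314×414) = -40600/3442 = -11.80.
k_D/k_U = (8.99×10^9/5620)·exp(-11.80) = 1.600×10^6 × 7.539×10^-6 = 12.1.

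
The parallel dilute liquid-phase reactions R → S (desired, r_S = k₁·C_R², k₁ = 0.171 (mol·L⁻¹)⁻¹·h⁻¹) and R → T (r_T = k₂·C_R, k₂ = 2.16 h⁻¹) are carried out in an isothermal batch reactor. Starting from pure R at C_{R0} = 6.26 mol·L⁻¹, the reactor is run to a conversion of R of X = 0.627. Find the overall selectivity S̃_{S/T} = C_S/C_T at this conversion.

C_R = C_{R0}(1−X) = 2.335 mol·L⁻¹.
Along a PFR/batch, dC_T/dC_R = −r_T/(r_S+r_T) = −k₂/(k₂+k₁·C_R).
Integrating from C_{R0} to C_R: C_T = (2.16/0.171)·ln[(2.16+0.171·6.26)/(2.16+0.171·2.33)] = 12.63·ln(3.230/2.559) = 2.942 mol·L⁻¹.
Then C_S = (C_{R0}−C_R) − C_T = 3.925 − 2.942 = 0.9832 mol·L⁻¹.
S̃_{S/T} = C_S/C_T = 0.9832/2.942 = 0.334.

0.334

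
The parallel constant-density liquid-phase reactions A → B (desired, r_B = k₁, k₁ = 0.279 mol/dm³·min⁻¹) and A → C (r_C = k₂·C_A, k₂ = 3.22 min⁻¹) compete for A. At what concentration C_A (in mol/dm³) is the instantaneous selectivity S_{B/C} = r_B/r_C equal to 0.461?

0.188 mol/dm³

S_{B/C} = (k₁/k₂)·C_A⁻¹ ⇒ C_A = (S·k₂/k₁)^(-1).
= (0.461×3.22/0.279)^(-1) = (5.321)^(-1) = 0.188 mol/dm³.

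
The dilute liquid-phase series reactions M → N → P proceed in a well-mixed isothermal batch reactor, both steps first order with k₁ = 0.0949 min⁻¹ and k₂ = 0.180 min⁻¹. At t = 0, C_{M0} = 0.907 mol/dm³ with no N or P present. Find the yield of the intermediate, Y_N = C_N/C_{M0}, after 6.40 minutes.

0.255

For first-order series with pure M initially, C_N(t) = k₁C_{M0}/(k₂−k₁)·(e^(−k₁t) − e^(−k₂t)).
e^(−k₁t) = e^(−0.0949×6.40) = e^(−0.6074) = 0.5448; e^(−k₂t) = e^(−1.152) = 0.3160.
C_N = 0.0949×0.907/(0.180−0.0949) × (0.5448−0.3160) = 1.011×0.2288 = 0.2314 mol/dm³.
Y_N = C_N/C_{M0} = 0.2314/0.907 = 0.255.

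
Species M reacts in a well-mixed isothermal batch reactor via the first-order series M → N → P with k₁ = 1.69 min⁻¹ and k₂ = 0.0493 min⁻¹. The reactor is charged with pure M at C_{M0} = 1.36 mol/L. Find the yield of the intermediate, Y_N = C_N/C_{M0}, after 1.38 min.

Solving the coupled first-order balances gives C_N(t) = [k₁/(k₂−k₁)]·C_{M0}·(e^(−k₁t) − e^(−k₂t)).
e^(−k₁t) = e^(−1.69×1.38) = e^(−2.332) = 0.09708; e^(−k₂t) = e^(−0.06803) = 0.9342.
C_N = 1.69×1.36/(0.0493−1.69) × (0.09708−0.9342) = (-1.401)×(-0.8371) = 1.173 mol/L.
Y_N = C_N/C_{M0} = 1.173/1.36 = 0.862.

0.862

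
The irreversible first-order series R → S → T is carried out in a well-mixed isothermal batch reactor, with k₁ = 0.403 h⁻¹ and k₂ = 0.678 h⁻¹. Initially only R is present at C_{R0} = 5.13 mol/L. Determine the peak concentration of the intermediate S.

Evaluating C_S at t_opt = ln(k₂/k₁)/(k₂−k₁) gives C_{S,max}/C_{R0} = (k₁/k₂)^[k₂/(k₂−k₁)].
= (0.403/0.678)^(0.678/(0.678−0.403)) = (0.5944)^(2.465) = 0.2773.
C_{S,max} = 0.2773×5.13 = 1.42 mol/L.

1.42 mol/L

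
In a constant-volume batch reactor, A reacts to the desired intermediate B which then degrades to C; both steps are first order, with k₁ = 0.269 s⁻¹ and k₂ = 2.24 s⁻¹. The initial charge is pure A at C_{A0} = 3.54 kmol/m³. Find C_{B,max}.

0.318 kmol/m³

For a first-order series the maximum intermediate yield is C_{B,max}/C_{A0} = (k₁/k₂)^[k₂/(k₂−k₁)].
= (0.269/2.24)^(2.24/(2.24−0.269)) = (0.1201)^(1.136) = 0.08992.
C_{B,max} = 0.08992×3.54 = 0.318 kmol/m³.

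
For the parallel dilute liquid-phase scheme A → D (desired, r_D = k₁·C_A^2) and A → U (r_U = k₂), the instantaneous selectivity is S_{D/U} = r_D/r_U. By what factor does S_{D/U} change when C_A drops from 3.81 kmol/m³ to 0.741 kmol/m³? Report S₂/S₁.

S_{D/U} = (k₁/k₂)·C_A^2, so S₂/S₁ = (C_{A,2}/C_{A,1})^2.
= (0.741/3.81)^2 = (0.1945)^2 = 0.0378.
Selectivity toward D falls as C_A falls — high-concentration operation is favoured.

0.0378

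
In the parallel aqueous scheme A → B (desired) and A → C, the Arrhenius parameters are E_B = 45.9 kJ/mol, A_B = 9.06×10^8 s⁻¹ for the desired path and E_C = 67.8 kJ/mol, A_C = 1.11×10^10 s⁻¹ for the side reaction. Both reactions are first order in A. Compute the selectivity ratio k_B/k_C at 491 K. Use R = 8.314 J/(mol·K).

Since both paths have the same order in A, the concentration cancels and S_{B/C} = k_B/k_C = (A_B/A_C)·exp[(E_C−E_B)/(RT)].
(E_C−E_B)/(RT) = (67.8−45.9)×10³/(8.314×491) = 21900/4082 = 5.365.
k_B/k_C = (9.06×10^8/1.11×10^10)·exp(5.365) = 0.08162 × 213.7 = 17.4.

17.4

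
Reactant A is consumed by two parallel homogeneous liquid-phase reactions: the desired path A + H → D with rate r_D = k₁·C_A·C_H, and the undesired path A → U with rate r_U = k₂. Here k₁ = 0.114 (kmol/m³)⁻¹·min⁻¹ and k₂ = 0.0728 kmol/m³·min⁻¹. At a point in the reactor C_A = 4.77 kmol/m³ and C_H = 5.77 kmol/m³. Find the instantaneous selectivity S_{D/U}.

43.1

S_{D/U} = r_D/r_U = (k₁·C_A·C_H)/(k₂) = (k₁/k₂)·C_A·C_H.
= (0.114×4.770×5.770) / (0.0728) = 3.138/0.07280 = 43.1.
Since the desired path is higher order in A, keeping C_A high (PFR or concentrated feed) favours D.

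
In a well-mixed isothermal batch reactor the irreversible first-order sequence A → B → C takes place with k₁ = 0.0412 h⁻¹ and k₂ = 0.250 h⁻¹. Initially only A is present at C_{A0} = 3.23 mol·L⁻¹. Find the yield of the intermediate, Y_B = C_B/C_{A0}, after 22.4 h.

0.0777

Solving the coupled first-order balances gives C_B(t) = [k₁/(k₂−k₁)]·C_{A0}·(e^(−k₁t) − e^(−k₂t)).
e^(−k₁t) = e^(−0.0412×22.4) = e^(−0.9229) = 0.3974; e^(−k₂t) = e^(−5.600) = 0.003698.
C_B = 0.0412×3.23/(0.250−0.0412) × (0.3974−0.003698) = 0.6373×0.3937 = 0.2509 mol·L⁻¹.
Y_B = C_B/C_{A0} = 0.2509/3.23 = 0.0777.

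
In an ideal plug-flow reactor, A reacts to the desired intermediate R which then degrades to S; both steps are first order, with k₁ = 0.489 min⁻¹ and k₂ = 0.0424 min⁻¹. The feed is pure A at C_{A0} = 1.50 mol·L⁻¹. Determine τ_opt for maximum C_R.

Setting dC_R/dτ = 0 gives τ_opt = ln(k₂/k₁)/(k₂−k₁).
= ln(0.0424/0.489)/(0.0424−0.489) = ln(0.08671)/-0.4466 = -2.445/-0.4466 = 5.48 min.

5.48 min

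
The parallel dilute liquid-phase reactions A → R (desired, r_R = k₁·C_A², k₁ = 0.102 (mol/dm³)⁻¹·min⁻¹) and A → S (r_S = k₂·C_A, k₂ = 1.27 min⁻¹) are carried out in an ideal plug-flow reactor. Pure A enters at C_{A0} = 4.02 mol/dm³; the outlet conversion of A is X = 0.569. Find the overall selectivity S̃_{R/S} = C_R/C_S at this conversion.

0.229

C_A = C_{A0}(1−X) = 1.733 mol/dm³.
Along a PFR/batch, dC_S/dC_A = −r_S/(r_R+r_S) = −k₂/(k₂+k₁·C_A).
Integrating from C_{A0} to C_A: C_S = (1.27/0.102)·ln[(1.27+0.102·4.02)/(1.27+0.102·1.73)] = 12.45·ln(1.680/1.447) = 1.862 mol/dm³.
Then C_R = (C_{A0}−C_A) − C_S = 2.287 − 1.862 = 0.4258 mol/dm³.
S̃_{R/S} = C_R/C_S = 0.4258/1.862 = 0.229.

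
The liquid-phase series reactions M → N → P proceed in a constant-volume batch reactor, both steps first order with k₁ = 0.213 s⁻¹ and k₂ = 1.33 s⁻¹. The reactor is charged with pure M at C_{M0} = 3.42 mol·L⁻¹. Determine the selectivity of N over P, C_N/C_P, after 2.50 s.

0.341

Solving the coupled first-order balances gives C_N(t) = [k₁/(k₂−k₁)]·C_{M0}·(e^(−k₁t) − e^(−k₂t)).
e^(−k₁t) = e^(−0.213×2.50) = e^(−0.5325) = 0.5871; e^(−k₂t) = e^(−3.325) = 0.03597.
C_N = 0.213×3.42/(1.33−0.213) × (0.5871−0.03597) = 0.6522×0.5512 = 0.3594 mol·L⁻¹.
C_M = C_{M0}e^(−k₁t) = 2.008 mol·L⁻¹, so C_P = C_{M0}−C_M−C_N = 1.053 mol·L⁻¹; C_N/C_P = 0.341.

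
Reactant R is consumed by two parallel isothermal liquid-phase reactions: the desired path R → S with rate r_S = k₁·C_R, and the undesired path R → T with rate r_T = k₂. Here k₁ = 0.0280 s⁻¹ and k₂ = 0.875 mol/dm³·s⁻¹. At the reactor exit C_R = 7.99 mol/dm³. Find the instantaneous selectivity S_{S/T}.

S_{S/T} = r_S/r_T = (k₁·C_R)/(k₂) = (k₁/k₂)·C_R.
= (0.0280×7.990) / (0.875) = 0.2237/0.8750 = 0.256.

0.256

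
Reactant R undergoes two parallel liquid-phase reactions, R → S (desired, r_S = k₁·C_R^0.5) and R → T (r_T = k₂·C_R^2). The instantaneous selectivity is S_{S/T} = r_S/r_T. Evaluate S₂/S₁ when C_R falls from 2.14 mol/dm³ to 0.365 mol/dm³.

14.2

S_{S/T} = (k₁/k₂)·C_R^-1.5, so S₂/S₁ = (C_{R,2}/C_{R,1})^-1.5.
= (0.365/2.14)^(-1.5) = (0.1706)^(-1.5) = 14.2.
Selectivity toward S rises as C_R falls — low-concentration operation is favoured.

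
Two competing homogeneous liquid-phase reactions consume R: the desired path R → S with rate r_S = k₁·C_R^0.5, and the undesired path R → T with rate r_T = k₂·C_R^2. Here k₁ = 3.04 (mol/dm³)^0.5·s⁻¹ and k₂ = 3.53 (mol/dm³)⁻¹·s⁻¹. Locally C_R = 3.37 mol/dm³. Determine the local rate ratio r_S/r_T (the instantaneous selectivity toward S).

0.139

S_{S/T} = r_S/r_T = (k₁·C_R^0.5)/(k₂·C_R^2) = (k₁/k₂)·C_R^-1.5.
= (3.04×3.370^0.5) / (3.53×3.370^2) = 5.581/40.09 = 0.139.
The undesired path is higher order in R, so low C_R (CSTR or dilute feed) favours S.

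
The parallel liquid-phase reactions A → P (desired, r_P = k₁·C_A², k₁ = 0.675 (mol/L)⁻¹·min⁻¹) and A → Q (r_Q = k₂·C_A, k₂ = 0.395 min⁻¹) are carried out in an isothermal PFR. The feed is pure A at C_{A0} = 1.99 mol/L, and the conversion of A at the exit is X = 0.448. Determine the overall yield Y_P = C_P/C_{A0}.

0.323

C_A = C_{A0}(1−X) = 1.098 mol/L.
Along a PFR/batch, dC_Q/dC_A = −r_Q/(r_P+r_Q) = −k₂/(k₂+k₁·C_A).
Integrating from C_{A0} to C_A: C_Q = (0.395/0.675)·ln[(0.395+0.675·1.99)/(0.395+0.675·1.10)] = 0.5852·ln(1.738/1.136) = 0.2487 mol/L.
Then C_P = (C_{A0}−C_A) − C_Q = 0.8915 − 0.2487 = 0.6428 mol/L.
Y_P = C_P/C_{A0} = 0.6428/1.99 = 0.323.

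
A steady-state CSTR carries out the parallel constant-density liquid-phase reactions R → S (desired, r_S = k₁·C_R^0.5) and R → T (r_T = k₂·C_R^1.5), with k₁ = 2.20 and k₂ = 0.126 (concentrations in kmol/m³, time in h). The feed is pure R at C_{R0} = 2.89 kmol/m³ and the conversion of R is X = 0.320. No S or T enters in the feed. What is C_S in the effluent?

0.831 kmol/m³

Exit C_R = C_{R0}(1−X) = 2.89×0.680 = 1.965 kmol/m³.
A CSTR operates uniformly at the exit composition, giving r_S = 3.084 and r_T = 0.3471 (each k·C_R^n at C_R = 1.965).
Fraction of consumed R going to S: r_S/(r_S+r_T) = 0.8988.
C_S = 0.8988·C_{R0}·X = 0.8988×2.89×0.320 = 0.831 kmol/m³.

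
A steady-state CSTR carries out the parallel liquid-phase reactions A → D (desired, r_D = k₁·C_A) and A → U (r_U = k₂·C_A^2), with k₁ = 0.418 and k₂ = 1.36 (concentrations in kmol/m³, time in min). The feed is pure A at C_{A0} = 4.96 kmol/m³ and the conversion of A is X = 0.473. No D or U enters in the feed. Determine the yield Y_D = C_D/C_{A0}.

Exit C_A = C_{A0}(1−X) = 4.96×0.527 = 2.614 kmol/m³.
In a CSTR the entire volume is at exit conditions, so r_D = 0.418×2.614 = 1.093 and r_U = 1.36×2.614^2 = 9.292.
Fraction of consumed A going to D: r_D/(r_D+r_U) = 0.1052.
C_D = 0.1052·C_{A0}·X = 0.1052×4.96×0.473 = 0.247 kmol/m³; Y_D = C_D/C_{A0} = 0.0498.

0.0498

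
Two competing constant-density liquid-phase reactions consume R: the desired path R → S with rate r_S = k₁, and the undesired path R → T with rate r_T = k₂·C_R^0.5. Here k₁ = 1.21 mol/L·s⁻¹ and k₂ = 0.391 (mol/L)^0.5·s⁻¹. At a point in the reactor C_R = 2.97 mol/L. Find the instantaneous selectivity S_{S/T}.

1.80

S_{S/T} = r_S/r_T = (k₁)/(k₂·C_R^0.5) = (k₁/k₂)·C_R^-0.5.
= (1.21) / (0.391×2.970^0.5) = 1.210/0.6738 = 1.80.
The undesired path is higher order in R, so low C_R (CSTR or dilute feed) favours S.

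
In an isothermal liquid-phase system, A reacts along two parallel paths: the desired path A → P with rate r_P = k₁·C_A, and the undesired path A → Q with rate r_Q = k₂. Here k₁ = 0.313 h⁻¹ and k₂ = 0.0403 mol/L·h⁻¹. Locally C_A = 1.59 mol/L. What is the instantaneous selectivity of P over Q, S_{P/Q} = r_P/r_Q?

12.3

S_{P/Q} = r_P/r_Q = (k₁·C_A)/(k₂) = (k₁/k₂)·C_A.
= (0.313×1.590) / (0.0403) = 0.4977/0.04030 = 12.3.
Since the desired path is higher order in A, keeping C_A high (PFR or concentrated feed) favours P.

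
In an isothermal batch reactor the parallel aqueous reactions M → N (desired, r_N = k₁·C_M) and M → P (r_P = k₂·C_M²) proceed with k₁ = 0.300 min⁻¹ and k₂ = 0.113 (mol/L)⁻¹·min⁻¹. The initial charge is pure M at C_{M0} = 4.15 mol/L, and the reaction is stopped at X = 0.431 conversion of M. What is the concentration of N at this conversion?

C_M = C_{M0}(1−X) = 2.361 mol/L.
Along a PFR/batch, dC_N/dC_M = −r_N/(r_N+r_P) = −k₁/(k₁+k₂·C_M).
Integrating from C_{M0} to C_M: C_N = (0.300/0.113)·ln[(0.300+0.113·4.15)/(0.300+0.113·2.36)] = 2.655·ln(0.7690/0.5668) = 0.8096 mol/L.

0.810 mol/L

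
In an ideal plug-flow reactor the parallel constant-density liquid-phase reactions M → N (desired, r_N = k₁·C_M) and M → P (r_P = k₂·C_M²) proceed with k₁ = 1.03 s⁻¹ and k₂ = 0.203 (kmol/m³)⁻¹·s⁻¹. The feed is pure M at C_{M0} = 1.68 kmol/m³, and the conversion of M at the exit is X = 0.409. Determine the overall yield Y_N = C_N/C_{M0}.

C_M = C_{M0}(1−X) = 0.9929 kmol/m³.
Along a PFR/batch, dC_N/dC_M = −r_N/(r_N+r_P) = −k₁/(k₁+k₂·C_M).
Integrating from C_{M0} to C_M: C_N = (1.03/0.203)·ln[(1.03+0.203·1.68)/(1.03+0.203·0.993)] = 5.074·ln(1.371/1.232) = 0.5444 kmol/m³.
Y_N = C_N/C_{M0} = 0.5444/1.68 = 0.324.

0.324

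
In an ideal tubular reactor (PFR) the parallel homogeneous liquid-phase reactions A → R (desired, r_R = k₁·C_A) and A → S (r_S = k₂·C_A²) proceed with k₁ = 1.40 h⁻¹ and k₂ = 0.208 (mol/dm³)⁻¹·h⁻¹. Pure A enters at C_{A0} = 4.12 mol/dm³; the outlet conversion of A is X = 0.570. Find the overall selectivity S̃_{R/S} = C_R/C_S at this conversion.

2.32

C_A = C_{A0}(1−X) = 1.772 mol/dm³.
Along a PFR/batch, dC_R/dC_A = −r_R/(r_R+r_S) = −k₁/(k₁+k₂·C_A).
Integrating from C_{A0} to C_A: C_R = (1.40/0.208)·ln[(1.40+0.208·4.12)/(1.40+0.208·1.77)] = 6.731·ln(2.257/1.768) = 1.642 mol/dm³.
C_S = (C_{A0}−C_A)−C_R = 0.7068 mol/dm³; S̃_{R/S} = 1.642/0.7068 = 2.32.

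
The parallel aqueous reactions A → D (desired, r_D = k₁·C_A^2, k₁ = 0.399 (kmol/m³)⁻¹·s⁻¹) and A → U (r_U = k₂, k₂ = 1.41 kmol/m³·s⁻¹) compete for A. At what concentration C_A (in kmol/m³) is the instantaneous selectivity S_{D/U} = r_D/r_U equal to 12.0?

6.51 kmol/m³

S_{D/U} = (k₁/k₂)·C_A^2 ⇒ C_A = (S·k₂/k₁)^(0.5).
= (12.0×1.41/0.399)^(0.5) = (42.41)^(0.5) = 6.51 kmol/m³.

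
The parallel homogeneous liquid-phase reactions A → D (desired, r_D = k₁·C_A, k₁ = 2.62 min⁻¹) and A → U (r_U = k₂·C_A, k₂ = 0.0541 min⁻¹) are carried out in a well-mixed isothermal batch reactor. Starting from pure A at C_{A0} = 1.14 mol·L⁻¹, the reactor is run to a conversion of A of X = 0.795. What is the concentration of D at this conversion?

0.888 mol·L⁻¹

C_A = C_{A0}(1−X) = 0.2337 mol·L⁻¹.
Both paths are first order in A, so the instantaneous fraction to D is constant: dC_D/d(−C_A) = k₁/(k₁+k₂) = 0.9798.
C_D = 0.9798·(C_{A0}−C_A) = 0.9798×0.9063 = 0.888 mol·L⁻¹.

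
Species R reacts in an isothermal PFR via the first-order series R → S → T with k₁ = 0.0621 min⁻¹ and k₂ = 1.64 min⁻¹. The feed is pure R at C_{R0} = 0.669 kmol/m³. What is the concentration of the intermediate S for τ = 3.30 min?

0.0213 kmol/m³

The intermediate concentration in a first-order A→B→C sequence is C_S = k₁C_{R0}(e^(−k₁τ) − e^(−k₂τ))/(k₂−k₁).
e^(−k₁τ) = e^(−0.0621×3.30) = e^(−0.2049) = 0.8147; e^(−k₂τ) = e^(−5.412) = 0.004463.
C_S = 0.0621×0.669/(1.64−0.0621) × (0.8147−0.004463) = 0.02633×0.8102 = 0.02133 kmol/m³.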